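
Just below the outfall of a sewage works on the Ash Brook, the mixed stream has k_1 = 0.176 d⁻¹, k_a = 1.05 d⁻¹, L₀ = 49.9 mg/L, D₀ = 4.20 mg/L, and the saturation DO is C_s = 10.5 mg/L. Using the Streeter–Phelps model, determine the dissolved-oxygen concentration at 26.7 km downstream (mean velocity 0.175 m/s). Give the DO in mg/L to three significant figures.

DO ≈ 4.05 mg/L

Travel time t = x/v = 26.7 km / (0.175 m/s) = 26700 m / 0.175 m/s = 152600 s = 1.766 d.
k_1 L₀/(k_a−k_1) = 0.176×49.9/(1.05−0.176) = 8.782/0.8740 = 10.05 mg/L.
e^(−k_1 t) = e^(−0.176×1.766) = 0.7329; e^(−k_a t) = e^(−1.05×1.766) = 0.1566.
D = 10.05 × (0.7329 − 0.1566) + 4.20 × 0.1566 = 5.791 + 0.6577 = 6.448 mg/L.
DO = C_s − D = 10.5 − 6.448 = 4.052 mg/L.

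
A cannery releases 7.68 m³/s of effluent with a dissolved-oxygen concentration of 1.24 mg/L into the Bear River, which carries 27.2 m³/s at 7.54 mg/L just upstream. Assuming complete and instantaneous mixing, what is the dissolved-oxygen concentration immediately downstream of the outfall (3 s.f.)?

6.15 mg/L

Flow-weighted mixing: C = (Q_r C_r + Q_w C_w)/(Q_r + Q_w)
= (27.2×7.54 + 7.68×1.24)/(27.2 + 7.68) = 214.6/34.88 = 6.153 mg/L.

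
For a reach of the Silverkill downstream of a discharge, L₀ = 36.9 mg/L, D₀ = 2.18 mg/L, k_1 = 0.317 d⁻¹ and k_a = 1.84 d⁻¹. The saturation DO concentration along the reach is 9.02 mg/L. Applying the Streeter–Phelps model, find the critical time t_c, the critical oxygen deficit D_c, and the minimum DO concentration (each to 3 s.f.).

With k_a/k_1 = 5.804 and 1 − D₀(k_a−k_1)/(k_1 L₀) = 0.7162,
t_c = ln(5.804 × 0.7162) / (1.84 − 0.317) = ln(4.157) / 1.523 = 1.425/1.523 = 0.9355 d.
D_c = (k_1/k_a) L₀ e^(−k_1 t_c) = (0.317/1.84) × 36.9 × e^(−0.317×0.9355) = 0.1723 × 36.9 × 0.7434 = 4.726 mg/L.
Minimum DO = C_s − D_c = 9.02 − 4.726 = 4.294 mg/L.

t_c ≈ 0.936 d; D_c ≈ 4.73 mg/L; min DO ≈ 4.29 mg/L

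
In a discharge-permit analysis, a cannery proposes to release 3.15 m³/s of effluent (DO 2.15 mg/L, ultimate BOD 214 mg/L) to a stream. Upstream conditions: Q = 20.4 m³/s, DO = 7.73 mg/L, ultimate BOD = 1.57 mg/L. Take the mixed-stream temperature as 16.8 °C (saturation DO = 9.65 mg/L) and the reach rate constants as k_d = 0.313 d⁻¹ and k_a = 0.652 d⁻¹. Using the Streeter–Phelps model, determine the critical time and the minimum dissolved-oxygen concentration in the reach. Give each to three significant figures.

t_c ≈ 1.87 d; minimum DO ≈ 1.62 mg/L

Mixed DO = (20.4×7.73 + 3.15×2.15)/(20.4+3.15) = 164.5/23.55 = 6.984 mg/L.
Mixed L₀ = (20.4×1.57 + 3.15×214)/(23.55) = 706.1/23.55 = 29.98 mg/L.
Initial deficit D₀ = C_s − DO₀ = 9.65 − 6.984 = 2.666 mg/L.
t_c = (1/0.3390) ln[(0.652/0.313)(1 − 2.666×0.3390/(0.313×29.98))] = 2.950 × ln(1.882) = 1.866 d.
D_c = (0.313/0.652) × 29.98 × e^(−0.313×1.866) = 0.4801 × 29.98 × 0.5576 = 8.027 mg/L.
Minimum DO = 9.65 − 8.027 = 1.623 mg/L.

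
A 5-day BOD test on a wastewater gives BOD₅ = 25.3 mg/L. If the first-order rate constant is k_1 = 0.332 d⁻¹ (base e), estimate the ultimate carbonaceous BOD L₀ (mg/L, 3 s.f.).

BOD₅ = L₀(1 − e^(−5k_1)) ⇒ L₀ = BOD₅ / (1 − e^(−5×0.332))
= 25.3 / (1 − 0.1901) = 25.3 / 0.8099 = 31.24 mg/L.

L₀ ≈ 31.2 mg/L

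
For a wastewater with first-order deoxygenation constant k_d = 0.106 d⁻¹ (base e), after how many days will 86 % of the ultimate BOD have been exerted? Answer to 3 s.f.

y/L₀ = 1 − e^(−k_d t) = 0.86 ⇒ e^(−k_d t) = 0.140
t = −ln(0.140) / 0.106 = 1.966 / 0.106 = 18.55 d.

t ≈ 18.5 d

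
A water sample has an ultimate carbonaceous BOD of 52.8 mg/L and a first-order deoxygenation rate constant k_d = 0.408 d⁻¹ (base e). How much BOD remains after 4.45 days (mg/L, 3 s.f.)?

L ≈ 8.59 mg/L

L_t = L₀ e^(−k_d t) = 52.8 × e^(−0.408×4.45) = 52.8 × 0.1627 = 8.593 mg/L.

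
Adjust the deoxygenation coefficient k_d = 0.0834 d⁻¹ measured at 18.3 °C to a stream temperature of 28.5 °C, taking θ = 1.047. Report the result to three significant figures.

k_d(T₂) = k_d(T₁) · θ^(T₂−T₁) = 0.0834 × 1.047^(28.5−18.3)
= 0.0834 × 1.047^10.2 = 0.0834 × 1.598 = 0.1332 d⁻¹.

k_d ≈ 0.133 d⁻¹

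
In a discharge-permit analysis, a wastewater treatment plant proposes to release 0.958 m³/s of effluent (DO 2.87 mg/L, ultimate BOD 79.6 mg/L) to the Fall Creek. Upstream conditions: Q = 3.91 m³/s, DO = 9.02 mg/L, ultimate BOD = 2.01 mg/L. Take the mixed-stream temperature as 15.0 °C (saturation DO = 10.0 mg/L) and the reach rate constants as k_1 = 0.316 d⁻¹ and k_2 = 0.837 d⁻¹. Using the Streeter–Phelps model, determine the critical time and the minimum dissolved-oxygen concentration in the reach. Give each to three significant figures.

t_c ≈ 1.42 d; minimum DO ≈ 5.83 mg/L

Mixed DO = (3.91×9.02 + 0.958×2.87)/(3.91+0.958) = 38.02/4.868 = 7.810 mg/L.
Mixed L₀ = (3.91×2.01 + 0.958×79.6)/(4.868) = 84.12/4.868 = 17.28 mg/L.
Initial deficit D₀ = C_s − DO₀ = 10.0 − 7.810 = 2.190 mg/L.
t_c = (1/0.5210) ln[(0.837/0.316)(1 − 2.190×0.5210/(0.316×17.28))] = 1.919 × ln(2.095) = 1.420 d.
D_c = (0.316/0.837) × 17.28 × e^(−0.316×1.420) = 0.3775 × 17.28 × 0.6385 = 4.165 mg/L.
Minimum DO = 10.0 − 4.165 = 5.835 mg/L.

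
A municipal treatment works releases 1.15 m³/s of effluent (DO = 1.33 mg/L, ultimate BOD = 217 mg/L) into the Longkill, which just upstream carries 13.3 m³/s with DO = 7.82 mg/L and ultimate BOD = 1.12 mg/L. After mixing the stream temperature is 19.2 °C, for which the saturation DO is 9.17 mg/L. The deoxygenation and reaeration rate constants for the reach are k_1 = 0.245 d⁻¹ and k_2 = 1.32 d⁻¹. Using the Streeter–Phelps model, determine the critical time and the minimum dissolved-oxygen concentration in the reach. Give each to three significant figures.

Mixed DO = (13.3×7.82 + 1.15×1.33)/(13.3+1.15) = 105.5/14.45 = 7.303 mg/L.
Mixed L₀ = (13.3×1.12 + 1.15×217)/(14.45) = 264.4/14.45 = 18.30 mg/L.
Initial deficit D₀ = C_s − DO₀ = 9.17 − 7.303 = 1.867 mg/L.
t_c = (1/1.075) ln[(1.32/0.245)(1 − 1.867×1.075/(0.245×18.30))] = 0.9302 × ln(2.977) = 1.015 d.
D_c = (0.245/1.32) × 18.30 × e^(−0.245×1.015) = 0.1856 × 18.30 × 0.7799 = 2.649 mg/L.
Minimum DO = 9.17 − 2.649 = 6.521 mg/L.

t_c ≈ 1.01 d; minimum DO ≈ 6.52 mg/L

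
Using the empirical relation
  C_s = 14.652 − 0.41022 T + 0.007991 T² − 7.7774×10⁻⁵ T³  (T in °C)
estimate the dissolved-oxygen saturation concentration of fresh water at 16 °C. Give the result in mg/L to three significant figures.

C_s = 14.652 − 0.41022×16 + 0.007991×16² − 7.7774×10⁻⁵×16³ = 9.816 mg/L.

C_s ≈ 9.82 mg/L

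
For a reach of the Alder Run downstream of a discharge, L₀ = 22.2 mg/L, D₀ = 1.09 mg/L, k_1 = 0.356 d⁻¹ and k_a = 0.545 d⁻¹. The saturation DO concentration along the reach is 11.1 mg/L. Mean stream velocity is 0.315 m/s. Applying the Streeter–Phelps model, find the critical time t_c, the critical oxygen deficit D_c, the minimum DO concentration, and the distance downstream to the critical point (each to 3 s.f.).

At the critical point dD/dt = 0, so k_1 L₀ e^(−k_1 t) = k_a D. Substituting D(t) from the Streeter–Phelps equation and solving for t gives
t_c = ln[(k_a/k_1)(1 − D₀(k_a−k_1)/(k_1 L₀))] / (k_a−k_1).
Here k_a−k_1 = 0.1890 d⁻¹ and 1 − D₀(k_a−k_1)/(k_1 L₀) = 1 − 1.09×0.1890/(0.356×22.2) = 0.9739, so
t_c = ln(1.531 × 0.9739) / 0.1890 = 0.3994 / 0.1890 = 2.113 d.
D_c = (k_1/k_a) L₀ e^(−k_1 t_c) = (0.356/0.545) × 22.2 × e^(−0.356×2.113) = 0.6532 × 22.2 × 0.4712 = 6.834 mg/L.
Minimum DO = C_s − D_c = 11.1 − 6.834 = 4.266 mg/L.
x_c = v t_c = 0.315 m/s × 2.113 d × 86400 s/d = 57520 m ≈ 57.5 km.

t_c ≈ 2.11 d; D_c ≈ 6.83 mg/L; min DO ≈ 4.27 mg/L; x_c ≈ 57.5 km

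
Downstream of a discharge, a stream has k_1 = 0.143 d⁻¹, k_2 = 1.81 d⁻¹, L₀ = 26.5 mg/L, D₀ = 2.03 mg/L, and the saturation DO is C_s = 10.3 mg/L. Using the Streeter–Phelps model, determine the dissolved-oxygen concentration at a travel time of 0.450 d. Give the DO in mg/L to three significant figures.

DO ≈ 8.28 mg/L

k_1 L₀/(k_2−k_1) = 0.143×26.5/(1.81−0.143) = 3.789/1.667 = 2.273 mg/L.
e^(−k_1 t) = e^(−0.143×0.4500) = 0.9377; e^(−k_2 t) = e^(−1.81×0.4500) = 0.4429.
D = 2.273 × (0.9377 − 0.4429) + 2.03 × 0.4429 = 1.125 + 0.8990 = 2.024 mg/L.
DO = C_s − D = 10.3 − 2.024 = 8.276 mg/L.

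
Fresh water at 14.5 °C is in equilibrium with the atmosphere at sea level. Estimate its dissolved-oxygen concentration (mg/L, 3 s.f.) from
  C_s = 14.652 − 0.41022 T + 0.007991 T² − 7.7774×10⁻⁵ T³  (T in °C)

C_s = 14.652 − 0.41022×14.5 + 0.007991×14.5² − 7.7774×10⁻⁵×14.5³ = 10.15 mg/L.

C_s ≈ 10.1 mg/L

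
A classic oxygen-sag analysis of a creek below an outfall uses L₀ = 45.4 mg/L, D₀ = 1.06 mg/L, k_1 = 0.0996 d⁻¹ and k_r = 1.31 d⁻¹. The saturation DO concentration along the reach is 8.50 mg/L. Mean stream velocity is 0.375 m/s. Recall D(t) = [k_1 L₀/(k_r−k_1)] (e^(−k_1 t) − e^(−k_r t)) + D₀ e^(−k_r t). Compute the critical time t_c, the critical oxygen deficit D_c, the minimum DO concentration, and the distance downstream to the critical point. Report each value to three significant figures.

t_c ≈ 1.85 d; D_c ≈ 2.87 mg/L; min DO ≈ 5.63 mg/L; x_c ≈ 60.0 km

At the critical point dD/dt = 0, so k_1 L₀ e^(−k_1 t) = k_r D. Substituting D(t) from the Streeter–Phelps equation and solving for t gives
t_c = ln[(k_r/k_1)(1 − D₀(k_r−k_1)/(k_1 L₀))] / (k_r−k_1).
Here k_r−k_1 = 1.210 d⁻¹ and 1 − D₀(k_r−k_1)/(k_1 L₀) = 1 − 1.06×1.210/(0.0996×45.4) = 0.7163, so
t_c = ln(13.15 × 0.7163) / 1.210 = 2.243 / 1.210 = 1.853 d.
L(t_c) = L₀ e^(−k_1 t_c) = 45.4 × 0.8315 = 37.75 mg/L, and at the critical point k_r D_c = k_1 L, so D_c = (0.0996/1.31) × 37.75 = 2.870 mg/L.
Minimum DO = C_s − D_c = 8.50 − 2.870 = 5.630 mg/L.
x_c = v t_c = 0.375 m/s × 1.853 d × 86400 s/d = 60040 m ≈ 60.0 km.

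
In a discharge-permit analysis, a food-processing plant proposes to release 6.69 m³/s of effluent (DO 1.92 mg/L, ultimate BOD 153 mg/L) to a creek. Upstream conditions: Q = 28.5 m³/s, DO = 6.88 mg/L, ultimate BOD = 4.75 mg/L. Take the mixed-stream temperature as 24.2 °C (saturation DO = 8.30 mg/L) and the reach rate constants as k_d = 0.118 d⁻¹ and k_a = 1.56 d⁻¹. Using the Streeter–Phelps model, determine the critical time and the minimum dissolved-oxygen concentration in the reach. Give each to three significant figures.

t_c ≈ 0.338 d; minimum DO ≈ 5.91 mg/L

Mixed DO = (28.5×6.88 + 6.69×1.92)/(28.5+6.69) = 208.9/35.19 = 5.937 mg/L.
Mixed L₀ = (28.5×4.75 + 6.69×153)/(35.19) = 1159/35.19 = 32.93 mg/L.
Initial deficit D₀ = C_s − DO₀ = 8.30 − 5.937 = 2.363 mg/L.
t_c = (1/1.442) ln[(1.56/0.118)(1 − 2.363×1.442/(0.118×32.93))] = 0.6935 × ln(1.629) = 0.3384 d.
D_c = (0.118/1.56) × 32.93 × e^(−0.118×0.3384) = 0.07564 × 32.93 × 0.9609 = 2.394 mg/L.
Minimum DO = 8.30 − 2.394 = 5.906 mg/L.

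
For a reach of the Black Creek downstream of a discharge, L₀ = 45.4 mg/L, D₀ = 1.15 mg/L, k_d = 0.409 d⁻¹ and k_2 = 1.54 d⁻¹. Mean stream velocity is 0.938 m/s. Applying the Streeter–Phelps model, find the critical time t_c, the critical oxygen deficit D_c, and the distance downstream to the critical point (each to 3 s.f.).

t_c ≈ 1.11 d; D_c ≈ 7.66 mg/L; x_c ≈ 89.8 km

t_c = [1/(k_2−k_d)] ln[(k_2/k_d)(1 − D₀(k_2−k_d)/(k_d L₀))]
= [1/(1.54−0.409)] ln[(1.54/0.409)(1 − 1.15×1.131/(0.409×45.4))]
= (1/1.131) ln[3.765 × 0.9300] = 0.8842 × ln(3.502) = 0.8842 × 1.253 = 1.108 d.
D_c = (k_d/k_2) L₀ e^(−k_d t_c) = (0.409/1.54) × 45.4 × e^(−0.409×1.108) = 0.2656 × 45.4 × 0.6356 = 7.664 mg/L.
x_c = v t_c = 0.938 m/s × 1.108 d × 86400 s/d = 89800 m ≈ 89.8 km.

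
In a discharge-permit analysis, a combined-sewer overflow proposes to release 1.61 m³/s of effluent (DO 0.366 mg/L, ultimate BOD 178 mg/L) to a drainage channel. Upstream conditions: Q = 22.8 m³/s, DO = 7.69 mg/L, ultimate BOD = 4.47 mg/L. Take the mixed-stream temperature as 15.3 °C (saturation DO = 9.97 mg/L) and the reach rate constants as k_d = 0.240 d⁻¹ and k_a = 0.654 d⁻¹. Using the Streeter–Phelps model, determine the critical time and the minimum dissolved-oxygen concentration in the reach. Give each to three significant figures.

t_c ≈ 1.56 d; minimum DO ≈ 5.96 mg/L

Mixed DO = (22.8×7.69 + 1.61×0.366)/(22.8+1.61) = 175.9/24.41 = 7.207 mg/L.
Mixed L₀ = (22.8×4.47 + 1.61×178)/(24.41) = 388.5/24.41 = 15.92 mg/L.
Initial deficit D₀ = C_s − DO₀ = 9.97 − 7.207 = 2.763 mg/L.
t_c = (1/0.4140) ln[(0.654/0.240)(1 − 2.763×0.4140/(0.240×15.92))] = 2.415 × ln(1.909) = 1.562 d.
D_c = (0.240/0.654) × 15.92 × e^(−0.240×1.562) = 0.3670 × 15.92 × 0.6874 = 4.015 mg/L.
Minimum DO = 9.97 − 4.015 = 5.955 mg/L.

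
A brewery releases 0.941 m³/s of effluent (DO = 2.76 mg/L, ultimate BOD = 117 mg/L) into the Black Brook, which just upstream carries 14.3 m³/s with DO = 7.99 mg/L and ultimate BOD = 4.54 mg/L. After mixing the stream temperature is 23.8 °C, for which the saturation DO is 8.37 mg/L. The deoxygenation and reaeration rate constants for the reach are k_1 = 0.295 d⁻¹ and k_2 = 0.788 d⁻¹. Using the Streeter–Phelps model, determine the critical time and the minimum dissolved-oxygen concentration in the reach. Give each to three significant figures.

Mixed DO = (14.3×7.99 + 0.941×2.76)/(14.3+0.941) = 116.9/15.24 = 7.667 mg/L.
Mixed L₀ = (14.3×4.54 + 0.941×117)/(15.24) = 175.0/15.24 = 11.48 mg/L.
Initial deficit D₀ = C_s − DO₀ = 8.37 − 7.667 = 0.7029 mg/L.
t_c = (1/0.4930) ln[(0.788/0.295)(1 − 0.7029×0.4930/(0.295×11.48))] = 2.028 × ln(2.398) = 1.774 d.
D_c = (0.295/0.788) × 11.48 × e^(−0.295×1.774) = 0.3744 × 11.48 × 0.5925 = 2.547 mg/L.
Minimum DO = 8.37 − 2.547 = 5.823 mg/L.

t_c ≈ 1.77 d; minimum DO ≈ 5.82 mg/L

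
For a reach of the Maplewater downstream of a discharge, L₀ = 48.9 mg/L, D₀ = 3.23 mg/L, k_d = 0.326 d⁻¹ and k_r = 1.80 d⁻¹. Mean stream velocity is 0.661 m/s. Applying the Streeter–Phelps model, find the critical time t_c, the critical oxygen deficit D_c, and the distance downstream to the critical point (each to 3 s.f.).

At the critical point dD/dt = 0, so k_d L₀ e^(−k_d t) = k_r D. Substituting D(t) from the Streeter–Phelps equation and solving for t gives
t_c = ln[(k_r/k_d)(1 − D₀(k_r−k_d)/(k_d L₀))] / (k_r−k_d).
Here k_r−k_d = 1.474 d⁻¹ and 1 − D₀(k_r−k_d)/(k_d L₀) = 1 − 3.23×1.474/(0.326×48.9) = 0.7013, so
t_c = ln(5.521 × 0.7013) / 1.474 = 1.354 / 1.474 = 0.9185 d.
L(t_c) = L₀ e^(−k_d t_c) = 48.9 × 0.7412 = 36.25 mg/L, and at the critical point k_r D_c = k_d L, so D_c = (0.326/1.80) × 36.25 = 6.565 mg/L.
x_c = v t_c = 0.661 m/s × 0.9185 d × 86400 s/d = 52460 m ≈ 52.5 km.

t_c ≈ 0.919 d; D_c ≈ 6.56 mg/L; x_c ≈ 52.5 km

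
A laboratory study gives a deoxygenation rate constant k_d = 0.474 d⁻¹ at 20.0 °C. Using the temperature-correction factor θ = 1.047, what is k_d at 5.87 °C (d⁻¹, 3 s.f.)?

k_d(T₂) = k_d(T₁) · θ^(T₂−T₁) = 0.474 × 1.047^(5.87−20.0)
= 0.474 × 1.047^-14.1 = 0.474 × 0.5226 = 0.2477 d⁻¹.

k_d ≈ 0.248 d⁻¹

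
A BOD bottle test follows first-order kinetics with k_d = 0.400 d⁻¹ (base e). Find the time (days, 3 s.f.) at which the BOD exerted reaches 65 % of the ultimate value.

t ≈ 2.62 d

y/L₀ = 1 − e^(−k_d t) = 0.65 ⇒ e^(−k_d t) = 0.350
t = −ln(0.350) / 0.400 = 1.050 / 0.400 = 2.625 d.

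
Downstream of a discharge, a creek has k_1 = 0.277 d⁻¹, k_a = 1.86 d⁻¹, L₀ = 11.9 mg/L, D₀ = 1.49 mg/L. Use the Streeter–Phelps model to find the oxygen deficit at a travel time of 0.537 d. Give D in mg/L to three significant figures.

k_1 L₀/(k_a−k_1) = 0.277×11.9/(1.86−0.277) = 3.296/1.583 = 2.082 mg/L.
e^(−k_1 t) = e^(−0.277×0.5370) = 0.8618; e^(−k_a t) = e^(−1.86×0.5370) = 0.3683.
D = 2.082 × (0.8618 − 0.3683) + 1.49 × 0.3683 = 1.028 + 0.5488 = 1.576 mg/L.

D ≈ 1.58 mg/L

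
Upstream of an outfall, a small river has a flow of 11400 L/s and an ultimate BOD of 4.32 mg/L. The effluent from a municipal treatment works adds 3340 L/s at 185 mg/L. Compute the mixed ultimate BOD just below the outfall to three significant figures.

Flow-weighted mixing: C = (Q_r C_r + Q_w C_w)/(Q_r + Q_w)
= (11400×4.32 + 3340×185)/(11400 + 3340) = 667100/14740 = 45.26 mg/L.

45.3 mg/L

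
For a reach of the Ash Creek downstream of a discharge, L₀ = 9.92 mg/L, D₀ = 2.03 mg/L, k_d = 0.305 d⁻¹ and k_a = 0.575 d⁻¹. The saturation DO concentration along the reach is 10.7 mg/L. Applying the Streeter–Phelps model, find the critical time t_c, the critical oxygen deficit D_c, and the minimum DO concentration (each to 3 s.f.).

t_c ≈ 1.61 d; D_c ≈ 3.22 mg/L; min DO ≈ 7.48 mg/L

t_c = [1/(k_a−k_d)] ln[(k_a/k_d)(1 − D₀(k_a−k_d)/(k_d L₀))]
= [1/(0.575−0.305)] ln[(0.575/0.305)(1 − 2.03×0.2700/(0.305×9.92))]
= (1/0.2700) ln[1.885 × 0.8188] = 3.704 × ln(1.544) = 3.704 × 0.4342 = 1.608 d.
L(t_c) = L₀ e^(−k_d t_c) = 9.92 × 0.6123 = 6.074 mg/L, and at the critical point k_a D_c = k_d L, so D_c = (0.305/0.575) × 6.074 = 3.222 mg/L.
Minimum DO = C_s − D_c = 10.7 − 3.222 = 7.478 mg/L.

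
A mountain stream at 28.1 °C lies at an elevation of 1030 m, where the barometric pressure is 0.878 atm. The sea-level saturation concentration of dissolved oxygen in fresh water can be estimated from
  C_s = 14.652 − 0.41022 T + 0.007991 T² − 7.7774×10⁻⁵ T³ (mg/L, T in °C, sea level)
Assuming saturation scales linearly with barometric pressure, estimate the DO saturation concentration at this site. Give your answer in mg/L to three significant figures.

At sea level: C_s = 14.652 − 0.41022×28.1 + 0.007991×28.1² − 7.7774×10⁻⁵×28.1³ = 7.709 mg/L.
Pressure correction: C_s' = 7.709 × 0.878 = 6.768 mg/L.

C_s ≈ 6.77 mg/L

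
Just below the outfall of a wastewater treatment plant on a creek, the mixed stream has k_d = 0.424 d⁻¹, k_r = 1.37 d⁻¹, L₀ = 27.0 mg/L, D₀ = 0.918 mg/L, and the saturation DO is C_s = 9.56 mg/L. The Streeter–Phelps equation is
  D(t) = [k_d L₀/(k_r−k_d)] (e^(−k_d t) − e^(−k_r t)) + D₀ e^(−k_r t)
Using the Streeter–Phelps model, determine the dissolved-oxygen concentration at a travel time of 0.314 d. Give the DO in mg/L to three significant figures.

k_d L₀/(k_r−k_d) = 0.424×27.0/(1.37−0.424) = 11.45/0.9460 = 12.10 mg/L.
e^(−k_d t) = e^(−0.424×0.3140) = 0.8753; e^(−k_r t) = e^(−1.37×0.3140) = 0.6504.
D = 12.10 × (0.8753 − 0.6504) + 0.918 × 0.6504 = 2.722 + 0.5971 = 3.319 mg/L.
DO = C_s − D = 9.56 − 3.319 = 6.241 mg/L.

DO ≈ 6.24 mg/L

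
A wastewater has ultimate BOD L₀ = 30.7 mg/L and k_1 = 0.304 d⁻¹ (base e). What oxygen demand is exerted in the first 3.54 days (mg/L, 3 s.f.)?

y ≈ 20.2 mg/L

y_t = L₀(1 − e^(−k_1 t)) = 30.7 × (1 − e^(−0.304×3.54))
= 30.7 × (1 − 0.3409) = 30.7 × 0.6591 = 20.23 mg/L.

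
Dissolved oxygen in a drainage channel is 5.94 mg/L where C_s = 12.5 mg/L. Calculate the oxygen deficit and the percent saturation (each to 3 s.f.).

D = C_s − C = 12.5 − 5.94 = 6.56 mg/L.
% saturation = 5.94/12.5 × 100 = 47.5 %.

D ≈ 6.56 mg/L; 47.5 % saturation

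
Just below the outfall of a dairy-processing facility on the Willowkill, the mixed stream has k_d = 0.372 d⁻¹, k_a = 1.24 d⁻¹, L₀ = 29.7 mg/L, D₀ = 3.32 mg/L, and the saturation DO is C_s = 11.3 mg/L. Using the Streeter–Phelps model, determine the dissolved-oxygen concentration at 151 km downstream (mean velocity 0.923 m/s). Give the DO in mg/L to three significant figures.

DO ≈ 5.91 mg/L

Travel time t = x/v = 151 km / (0.923 m/s) = 151000 m / 0.923 m/s = 163600 s = 1.893 d.
k_d L₀/(k_a−k_d) = 0.372×29.7/(1.24−0.372) = 11.05/0.8680 = 12.73 mg/L.
e^(−k_d t) = e^(−0.372×1.893) = 0.4944; e^(−k_a t) = e^(−1.24×1.893) = 0.09557.
D = 12.73 × (0.4944 − 0.09557) + 3.32 × 0.09557 = 5.077 + 0.3173 = 5.394 mg/L.
DO = C_s − D = 11.3 − 5.394 = 5.906 mg/L.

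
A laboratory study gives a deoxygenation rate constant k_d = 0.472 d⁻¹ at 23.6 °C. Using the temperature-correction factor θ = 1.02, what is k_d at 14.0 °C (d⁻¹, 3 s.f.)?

k_d(T₂) = k_d(T₁) · θ^(T₂−T₁) = 0.472 × 1.02^(14.0−23.6)
= 0.472 × 1.02^-9.60 = 0.472 × 0.8269 = 0.3903 d⁻¹.

k_d ≈ 0.390 d⁻¹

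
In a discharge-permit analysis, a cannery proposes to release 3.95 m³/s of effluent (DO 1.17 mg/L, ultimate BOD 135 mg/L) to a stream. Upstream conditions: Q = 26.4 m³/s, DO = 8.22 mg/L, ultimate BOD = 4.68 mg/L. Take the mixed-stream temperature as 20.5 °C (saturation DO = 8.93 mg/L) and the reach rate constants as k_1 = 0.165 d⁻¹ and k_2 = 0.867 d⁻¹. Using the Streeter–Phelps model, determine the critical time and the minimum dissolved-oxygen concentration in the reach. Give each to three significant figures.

Mixed DO = (26.4×8.22 + 3.95×1.17)/(26.4+3.95) = 221.6/30.35 = 7.302 mg/L.
Mixed L₀ = (26.4×4.68 + 3.95×135)/(30.35) = 656.8/30.35 = 21.64 mg/L.
Initial deficit D₀ = C_s − DO₀ = 8.93 − 7.302 = 1.628 mg/L.
t_c = (1/0.7020) ln[(0.867/0.165)(1 − 1.628×0.7020/(0.165×21.64))] = 1.425 × ln(3.573) = 1.814 d.
D_c = (0.165/0.867) × 21.64 × e^(−0.165×1.814) = 0.1903 × 21.64 × 0.7413 = 3.053 mg/L.
Minimum DO = 8.93 − 3.053 = 5.877 mg/L.

t_c ≈ 1.81 d; minimum DO ≈ 5.88 mg/L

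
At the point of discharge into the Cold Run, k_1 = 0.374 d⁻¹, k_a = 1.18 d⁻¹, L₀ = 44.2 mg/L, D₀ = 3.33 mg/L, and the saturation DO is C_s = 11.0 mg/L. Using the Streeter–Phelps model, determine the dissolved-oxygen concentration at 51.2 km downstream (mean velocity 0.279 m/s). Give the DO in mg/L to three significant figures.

DO ≈ 3.13 mg/L

Travel time t = x/v = 51.2 km / (0.279 m/s) = 51200 m / 0.279 m/s = 183500 s = 2.124 d.
k_1 L₀/(k_a−k_1) = 0.374×44.2/(1.18−0.374) = 16.53/0.8060 = 20.51 mg/L.
e^(−k_1 t) = e^(−0.374×2.124) = 0.4519; e^(−k_a t) = e^(−1.18×2.124) = 0.08157.
D = 20.51 × (0.4519 − 0.08157) + 3.33 × 0.08157 = 7.595 + 0.2716 = 7.866 mg/L.
DO = C_s − D = 11.0 − 7.866 = 3.134 mg/L.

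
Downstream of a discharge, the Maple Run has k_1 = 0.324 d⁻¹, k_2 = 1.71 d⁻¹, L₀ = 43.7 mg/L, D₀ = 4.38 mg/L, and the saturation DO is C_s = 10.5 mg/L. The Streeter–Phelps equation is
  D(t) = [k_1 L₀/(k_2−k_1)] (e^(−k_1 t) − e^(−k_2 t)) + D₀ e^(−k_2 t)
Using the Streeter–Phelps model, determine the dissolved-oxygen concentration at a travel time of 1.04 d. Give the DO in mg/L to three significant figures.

DO ≈ 4.19 mg/L

k_1 L₀/(k_2−k_1) = 0.324×43.7/(1.71−0.324) = 14.16/1.386 = 10.22 mg/L.
e^(−k_1 t) = e^(−0.324×1.040) = 0.7139; e^(−k_2 t) = e^(−1.71×1.040) = 0.1689.
D = 10.22 × (0.7139 − 0.1689) + 4.38 × 0.1689 = 5.568 + 0.7398 = 6.308 mg/L.
DO = C_s − D = 10.5 − 6.308 = 4.192 mg/L.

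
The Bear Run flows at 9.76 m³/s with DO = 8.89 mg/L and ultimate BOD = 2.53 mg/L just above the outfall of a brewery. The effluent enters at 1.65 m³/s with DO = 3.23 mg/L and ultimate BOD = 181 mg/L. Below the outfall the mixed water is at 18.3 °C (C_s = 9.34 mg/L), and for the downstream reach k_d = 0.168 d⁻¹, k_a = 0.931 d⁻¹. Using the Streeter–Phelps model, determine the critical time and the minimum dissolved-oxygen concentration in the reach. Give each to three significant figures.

Mixed DO = (9.76×8.89 + 1.65×3.23)/(9.76+1.65) = 92.10/11.41 = 8.072 mg/L.
Mixed L₀ = (9.76×2.53 + 1.65×181)/(11.41) = 323.3/11.41 = 28.34 mg/L.
Initial deficit D₀ = C_s − DO₀ = 9.34 − 8.072 = 1.268 mg/L.
t_c = (1/0.7630) ln[(0.931/0.168)(1 − 1.268×0.7630/(0.168×28.34))] = 1.311 × ln(4.415) = 1.946 d.
D_c = (0.168/0.931) × 28.34 × e^(−0.168×1.946) = 0.1805 × 28.34 × 0.7211 = 3.688 mg/L.
Minimum DO = 9.34 − 3.688 = 5.652 mg/L.

t_c ≈ 1.95 d; minimum DO ≈ 5.65 mg/L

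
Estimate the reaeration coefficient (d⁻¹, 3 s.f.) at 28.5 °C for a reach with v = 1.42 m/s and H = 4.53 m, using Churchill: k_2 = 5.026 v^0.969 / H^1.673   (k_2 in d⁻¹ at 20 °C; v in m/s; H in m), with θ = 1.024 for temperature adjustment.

k_2(20) = 5.026 × 1.42^0.969 / 4.53^1.673 = 5.026 × 1.405 / 12.52 = 0.5638 d⁻¹.
k_2(28.5) = 0.5638 × 1.024^(28.5−20) = 0.5638 × 1.223 = 0.6897 d⁻¹.

k_2 ≈ 0.690 d⁻¹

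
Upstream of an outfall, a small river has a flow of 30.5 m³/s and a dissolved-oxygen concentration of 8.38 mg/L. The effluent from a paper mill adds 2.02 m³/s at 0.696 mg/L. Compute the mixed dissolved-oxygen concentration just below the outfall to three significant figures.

Flow-weighted mixing: C = (Q_r C_r + Q_w C_w)/(Q_r + Q_w)
= (30.5×8.38 + 2.02×0.696)/(30.5 + 2.02) = 257.0/32.52 = 7.903 mg/L.

7.90 mg/L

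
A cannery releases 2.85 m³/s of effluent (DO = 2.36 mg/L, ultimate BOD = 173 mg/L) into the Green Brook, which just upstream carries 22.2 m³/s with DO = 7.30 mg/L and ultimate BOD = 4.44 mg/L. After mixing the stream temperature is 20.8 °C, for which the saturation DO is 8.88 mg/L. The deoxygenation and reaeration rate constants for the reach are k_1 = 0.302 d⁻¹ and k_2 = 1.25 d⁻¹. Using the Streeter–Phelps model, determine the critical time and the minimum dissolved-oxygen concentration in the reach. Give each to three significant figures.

t_c ≈ 1.14 d; minimum DO ≈ 4.84 mg/L

Mixed DO = (22.2×7.30 + 2.85×2.36)/(22.2+2.85) = 168.8/25.05 = 6.738 mg/L.
Mixed L₀ = (22.2×4.44 + 2.85×173)/(25.05) = 591.6/25.05 = 23.62 mg/L.
Initial deficit D₀ = C_s − DO₀ = 8.88 − 6.738 = 2.142 mg/L.
t_c = (1/0.9480) ln[(1.25/0.302)(1 − 2.142×0.9480/(0.302×23.62))] = 1.055 × ln(2.961) = 1.145 d.
D_c = (0.302/1.25) × 23.62 × e^(−0.302×1.145) = 0.2416 × 23.62 × 0.7077 = 4.038 mg/L.
Minimum DO = 8.88 − 4.038 = 4.842 mg/L.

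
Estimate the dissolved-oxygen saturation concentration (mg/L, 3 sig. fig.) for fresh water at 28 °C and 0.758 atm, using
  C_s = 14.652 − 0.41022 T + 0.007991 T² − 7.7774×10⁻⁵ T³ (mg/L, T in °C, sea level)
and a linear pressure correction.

At sea level: C_s = 14.652 − 0.41022×28 + 0.007991×28² − 7.7774×10⁻⁵×28³ = 7.723 mg/L.
Pressure correction: C_s' = 7.723 × 0.758 = 5.854 mg/L.

C_s ≈ 5.85 mg/L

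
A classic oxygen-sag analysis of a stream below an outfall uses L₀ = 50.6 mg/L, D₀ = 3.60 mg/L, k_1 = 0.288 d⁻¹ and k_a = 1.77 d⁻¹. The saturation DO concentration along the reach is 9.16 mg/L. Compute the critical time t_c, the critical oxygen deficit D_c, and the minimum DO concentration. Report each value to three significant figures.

t_c = [1/(k_a−k_1)] ln[(k_a/k_1)(1 − D₀(k_a−k_1)/(k_1 L₀))]
= [1/(1.77−0.288)] ln[(1.77/0.288)(1 − 3.60×1.482/(0.288×50.6))]
= (1/1.482) ln[6.146 × 0.6339] = 0.6748 × ln(3.896) = 0.6748 × 1.360 = 0.9176 d.
D_c = (k_1/k_a) L₀ e^(−k_1 t_c) = (0.288/1.77) × 50.6 × e^(−0.288×0.9176) = 0.1627 × 50.6 × 0.7678 = 6.321 mg/L.
Minimum DO = C_s − D_c = 9.16 − 6.321 = 2.839 mg/L.

t_c ≈ 0.918 d; D_c ≈ 6.32 mg/L; min DO ≈ 2.84 mg/L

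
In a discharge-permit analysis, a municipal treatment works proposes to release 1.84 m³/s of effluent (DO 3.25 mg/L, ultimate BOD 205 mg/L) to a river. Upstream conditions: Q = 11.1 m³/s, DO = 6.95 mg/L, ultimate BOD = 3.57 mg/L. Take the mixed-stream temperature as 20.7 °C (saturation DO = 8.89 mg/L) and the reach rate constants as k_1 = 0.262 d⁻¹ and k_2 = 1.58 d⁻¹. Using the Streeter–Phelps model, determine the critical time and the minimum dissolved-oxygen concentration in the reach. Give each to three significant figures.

Mixed DO = (11.1×6.95 + 1.84×3.25)/(11.1+1.84) = 83.12/12.94 = 6.424 mg/L.
Mixed L₀ = (11.1×3.57 + 1.84×205)/(12.94) = 416.8/12.94 = 32.21 mg/L.
Initial deficit D₀ = C_s − DO₀ = 8.89 − 6.424 = 2.466 mg/L.
t_c = (1/1.318) ln[(1.58/0.262)(1 − 2.466×1.318/(0.262×32.21))] = 0.7587 × ln(3.708) = 0.9943 d.
D_c = (0.262/1.58) × 32.21 × e^(−0.262×0.9943) = 0.1658 × 32.21 × 0.7707 = 4.117 mg/L.
Minimum DO = 8.89 − 4.117 = 4.773 mg/L.

t_c ≈ 0.994 d; minimum DO ≈ 4.77 mg/L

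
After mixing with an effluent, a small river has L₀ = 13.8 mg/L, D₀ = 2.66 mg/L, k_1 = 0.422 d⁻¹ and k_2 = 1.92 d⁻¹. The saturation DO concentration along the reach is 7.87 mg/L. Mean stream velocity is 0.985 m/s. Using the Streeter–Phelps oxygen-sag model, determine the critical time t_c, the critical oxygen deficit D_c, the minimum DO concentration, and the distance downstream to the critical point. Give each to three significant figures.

With k_2/k_1 = 4.550 and 1 − D₀(k_2−k_1)/(k_1 L₀) = 0.3158,
t_c = ln(4.550 × 0.3158) / (1.92 − 0.422) = ln(1.437) / 1.498 = 0.3623/1.498 = 0.2419 d.
D_c = (k_1/k_2) L₀ e^(−k_1 t_c) = (0.422/1.92) × 13.8 × e^(−0.422×0.2419) = 0.2198 × 13.8 × 0.9030 = 2.739 mg/L.
Minimum DO = C_s − D_c = 7.87 − 2.739 = 5.131 mg/L.
x_c = v t_c = 0.985 m/s × 0.2419 d × 86400 s/d = 20580 m ≈ 20.6 km.

t_c ≈ 0.242 d; D_c ≈ 2.74 mg/L; min DO ≈ 5.13 mg/L; x_c ≈ 20.6 km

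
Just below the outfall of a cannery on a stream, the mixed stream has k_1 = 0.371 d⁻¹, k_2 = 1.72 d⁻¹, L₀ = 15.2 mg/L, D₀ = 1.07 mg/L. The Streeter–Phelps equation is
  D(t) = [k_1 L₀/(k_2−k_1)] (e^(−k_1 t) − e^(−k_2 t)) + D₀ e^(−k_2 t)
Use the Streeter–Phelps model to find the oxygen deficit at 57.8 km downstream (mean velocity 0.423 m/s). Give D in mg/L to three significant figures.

D ≈ 2.12 mg/L

Travel time t = x/v = 57.8 km / (0.423 m/s) = 57800 m / 0.423 m/s = 136600 s = 1.582 d.
k_1 L₀/(k_2−k_1) = 0.371×15.2/(1.72−0.371) = 5.639/1.349 = 4.180 mg/L.
e^(−k_1 t) = e^(−0.371×1.582) = 0.5561; e^(−k_2 t) = e^(−1.72×1.582) = 0.06586.
D = 4.180 × (0.5561 − 0.06586) + 1.07 × 0.06586 = 2.049 + 0.07047 = 2.120 mg/L.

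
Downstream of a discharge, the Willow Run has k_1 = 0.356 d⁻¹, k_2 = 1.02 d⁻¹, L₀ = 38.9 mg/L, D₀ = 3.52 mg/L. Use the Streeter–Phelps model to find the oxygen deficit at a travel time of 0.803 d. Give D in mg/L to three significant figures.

k_1 L₀/(k_2−k_1) = 0.356×38.9/(1.02−0.356) = 13.85/0.6640 = 20.86 mg/L.
e^(−k_1 t) = e^(−0.356×0.8030) = 0.7514; e^(−k_2 t) = e^(−1.02×0.8030) = 0.4408.
D = 20.86 × (0.7514 − 0.4408) + 3.52 × 0.4408 = 6.476 + 1.552 = 8.028 mg/L.

D ≈ 8.03 mg/L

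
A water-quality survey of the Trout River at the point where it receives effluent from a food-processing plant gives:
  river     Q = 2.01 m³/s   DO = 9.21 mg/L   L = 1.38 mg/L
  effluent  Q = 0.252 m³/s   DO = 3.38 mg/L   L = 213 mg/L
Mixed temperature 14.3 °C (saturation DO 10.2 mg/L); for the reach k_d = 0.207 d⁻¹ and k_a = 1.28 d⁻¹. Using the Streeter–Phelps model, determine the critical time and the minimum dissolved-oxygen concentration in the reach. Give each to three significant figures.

Mixed DO = (2.01×9.21 + 0.252×3.38)/(2.01+0.252) = 19.36/2.262 = 8.561 mg/L.
Mixed L₀ = (2.01×1.38 + 0.252×213)/(2.262) = 56.45/2.262 = 24.96 mg/L.
Initial deficit D₀ = C_s − DO₀ = 10.2 − 8.561 = 1.639 mg/L.
t_c = (1/1.073) ln[(1.28/0.207)(1 − 1.639×1.073/(0.207×24.96))] = 0.9320 × ln(4.078) = 1.310 d.
D_c = (0.207/1.28) × 24.96 × e^(−0.207×1.310) = 0.1617 × 24.96 × 0.7625 = 3.077 mg/L.
Minimum DO = 10.2 − 3.077 = 7.123 mg/L.

t_c ≈ 1.31 d; minimum DO ≈ 7.12 mg/L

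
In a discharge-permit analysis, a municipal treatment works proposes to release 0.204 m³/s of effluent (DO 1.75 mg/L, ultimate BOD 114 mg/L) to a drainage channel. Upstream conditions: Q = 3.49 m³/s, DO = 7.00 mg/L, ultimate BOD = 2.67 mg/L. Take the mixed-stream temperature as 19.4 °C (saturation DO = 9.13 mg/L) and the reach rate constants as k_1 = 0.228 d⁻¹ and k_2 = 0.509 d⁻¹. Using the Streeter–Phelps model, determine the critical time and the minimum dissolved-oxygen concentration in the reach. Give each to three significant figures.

Mixed DO = (3.49×7.00 + 0.204×1.75)/(3.49+0.204) = 24.79/3.694 = 6.710 mg/L.
Mixed L₀ = (3.49×2.67 + 0.204×114)/(3.694) = 32.57/3.694 = 8.818 mg/L.
Initial deficit D₀ = C_s − DO₀ = 9.13 − 6.710 = 2.420 mg/L.
t_c = (1/0.2810) ln[(0.509/0.228)(1 − 2.420×0.2810/(0.228×8.818))] = 3.559 × ln(1.477) = 1.389 d.
D_c = (0.228/0.509) × 8.818 × e^(−0.228×1.389) = 0.4479 × 8.818 × 0.7286 = 2.878 mg/L.
Minimum DO = 9.13 − 2.878 = 6.252 mg/L.

t_c ≈ 1.39 d; minimum DO ≈ 6.25 mg/L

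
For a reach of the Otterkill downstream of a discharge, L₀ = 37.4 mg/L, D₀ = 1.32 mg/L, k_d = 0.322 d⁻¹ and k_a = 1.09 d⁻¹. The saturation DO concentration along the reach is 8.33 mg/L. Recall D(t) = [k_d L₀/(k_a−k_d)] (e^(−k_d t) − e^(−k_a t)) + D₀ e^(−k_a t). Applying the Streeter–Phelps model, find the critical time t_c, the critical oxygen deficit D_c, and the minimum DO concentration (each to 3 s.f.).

t_c ≈ 1.47 d; D_c ≈ 6.88 mg/L; min DO ≈ 1.45 mg/L

With k_a/k_d = 3.385 and 1 − D₀(k_a−k_d)/(k_d L₀) = 0.9158,
t_c = ln(3.385 × 0.9158) / (1.09 − 0.322) = ln(3.100) / 0.7680 = 1.131/0.7680 = 1.473 d.
L(t_c) = L₀ e^(−k_d t_c) = 37.4 × 0.6223 = 23.27 mg/L, and at the critical point k_a D_c = k_d L, so D_c = (0.322/1.09) × 23.27 = 6.875 mg/L.
Minimum DO = C_s − D_c = 8.33 − 6.875 = 1.455 mg/L.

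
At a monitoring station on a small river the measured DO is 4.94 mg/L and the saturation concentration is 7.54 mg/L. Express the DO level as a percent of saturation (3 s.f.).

% saturation = C/C_s × 100 = 4.94/7.54 × 100 = 65.5 %.

65.5 % saturation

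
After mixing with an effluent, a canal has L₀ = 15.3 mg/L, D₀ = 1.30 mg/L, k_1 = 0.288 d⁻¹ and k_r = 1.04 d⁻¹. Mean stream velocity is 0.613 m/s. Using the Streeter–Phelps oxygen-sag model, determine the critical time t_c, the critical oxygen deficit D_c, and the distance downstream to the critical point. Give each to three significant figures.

With k_r/k_1 = 3.611 and 1 − D₀(k_r−k_1)/(k_1 L₀) = 0.7781,
t_c = ln(3.611 × 0.7781) / (1.04 − 0.288) = ln(2.810) / 0.7520 = 1.033/0.7520 = 1.374 d.
D_c = (k_1/k_r) L₀ e^(−k_1 t_c) = (0.288/1.04) × 15.3 × e^(−0.288×1.374) = 0.2769 × 15.3 × 0.6732 = 2.852 mg/L.
x_c = v t_c = 0.613 m/s × 1.374 d × 86400 s/d = 72770 m ≈ 72.8 km.

t_c ≈ 1.37 d; D_c ≈ 2.85 mg/L; x_c ≈ 72.8 km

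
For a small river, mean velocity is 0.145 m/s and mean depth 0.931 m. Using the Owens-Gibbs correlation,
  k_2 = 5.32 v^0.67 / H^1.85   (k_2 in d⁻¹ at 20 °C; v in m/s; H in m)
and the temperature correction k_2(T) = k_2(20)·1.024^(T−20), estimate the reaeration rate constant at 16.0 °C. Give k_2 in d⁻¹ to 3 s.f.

k_2(20) = 5.32 × 0.145^0.67 / 0.931^1.85 = 5.32 × 0.2742 / 0.8761 = 1.665 d⁻¹.
k_2(16.0) = 1.665 × 1.024^(16.0−20) = 1.665 × 0.9095 = 1.515 d⁻¹.

k_2 ≈ 1.51 d⁻¹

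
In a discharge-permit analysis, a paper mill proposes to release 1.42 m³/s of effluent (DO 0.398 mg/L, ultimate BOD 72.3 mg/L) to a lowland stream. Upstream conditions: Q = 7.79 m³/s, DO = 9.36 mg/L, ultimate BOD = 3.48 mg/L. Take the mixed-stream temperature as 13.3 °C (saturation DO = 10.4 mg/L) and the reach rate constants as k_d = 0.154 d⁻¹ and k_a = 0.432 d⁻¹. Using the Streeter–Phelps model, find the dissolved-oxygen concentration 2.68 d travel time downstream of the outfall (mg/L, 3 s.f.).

DO ≈ 6.93 mg/L

Mixed DO = (7.79×9.36 + 1.42×0.398)/(7.79+1.42) = 73.48/9.210 = 7.978 mg/L.
Mixed L₀ = (7.79×3.48 + 1.42×72.3)/(9.210) = 129.8/9.210 = 14.09 mg/L.
Initial deficit D₀ = C_s − DO₀ = 10.4 − 7.978 = 2.422 mg/L.
D(2.68) = [0.154×14.09/(0.432−0.154)](e^(−0.154×2.68) − e^(−0.432×2.68)) + 2.422 e^(−0.432×2.68)
= 7.806 × (0.6618 − 0.3142) + 2.422 × 0.3142 = 3.475 mg/L.
DO = 10.4 − 3.475 = 6.925 mg/L.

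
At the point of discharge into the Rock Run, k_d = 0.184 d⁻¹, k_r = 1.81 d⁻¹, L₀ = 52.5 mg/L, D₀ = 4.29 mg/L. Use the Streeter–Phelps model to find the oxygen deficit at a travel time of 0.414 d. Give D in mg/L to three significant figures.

k_d L₀/(k_r−k_d) = 0.184×52.5/(1.81−0.184) = 9.660/1.626 = 5.941 mg/L.
e^(−k_d t) = e^(−0.184×0.4140) = 0.9267; e^(−k_r t) = e^(−1.81×0.4140) = 0.4727.
D = 5.941 × (0.9267 − 0.4727) + 4.29 × 0.4727 = 2.697 + 2.028 = 4.725 mg/L.

D ≈ 4.72 mg/L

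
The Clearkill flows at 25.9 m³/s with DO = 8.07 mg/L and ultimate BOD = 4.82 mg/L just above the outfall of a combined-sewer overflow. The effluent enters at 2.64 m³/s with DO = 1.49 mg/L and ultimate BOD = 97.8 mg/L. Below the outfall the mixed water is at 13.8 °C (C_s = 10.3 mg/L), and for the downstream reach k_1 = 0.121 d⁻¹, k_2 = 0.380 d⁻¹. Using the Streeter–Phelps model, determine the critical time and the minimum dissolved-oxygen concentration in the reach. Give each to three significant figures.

Mixed DO = (25.9×8.07 + 2.64×1.49)/(25.9+2.64) = 212.9/28.54 = 7.461 mg/L.
Mixed L₀ = (25.9×4.82 + 2.64×97.8)/(28.54) = 383.0/28.54 = 13.42 mg/L.
Initial deficit D₀ = C_s − DO₀ = 10.3 − 7.461 = 2.839 mg/L.
t_c = (1/0.2590) ln[(0.380/0.121)(1 − 2.839×0.2590/(0.121×13.42))] = 3.861 × ln(1.719) = 2.091 d.
D_c = (0.121/0.380) × 13.42 × e^(−0.121×2.091) = 0.3184 × 13.42 × 0.7765 = 3.318 mg/L.
Minimum DO = 10.3 − 3.318 = 6.982 mg/L.

t_c ≈ 2.09 d; minimum DO ≈ 6.98 mg/L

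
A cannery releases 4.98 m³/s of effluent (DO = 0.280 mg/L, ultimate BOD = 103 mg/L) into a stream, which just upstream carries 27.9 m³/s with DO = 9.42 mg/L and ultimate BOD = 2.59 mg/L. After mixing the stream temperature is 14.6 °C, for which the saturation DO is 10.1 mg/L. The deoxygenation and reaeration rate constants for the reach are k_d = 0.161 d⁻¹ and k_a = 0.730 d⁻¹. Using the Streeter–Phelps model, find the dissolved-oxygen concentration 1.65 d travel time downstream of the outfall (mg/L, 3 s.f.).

Mixed DO = (27.9×9.42 + 4.98×0.280)/(27.9+4.98) = 264.2/32.88 = 8.036 mg/L.
Mixed L₀ = (27.9×2.59 + 4.98×103)/(32.88) = 585.2/32.88 = 17.80 mg/L.
Initial deficit D₀ = C_s − DO₀ = 10.1 − 8.036 = 2.064 mg/L.
D(1.65) = [0.161×17.80/(0.730−0.161)](e^(−0.161×1.65) − e^(−0.730×1.65)) + 2.064 e^(−0.730×1.65)
= 5.036 × (0.7667 − 0.2998) + 2.064 × 0.2998 = 2.970 mg/L.
DO = 10.1 − 2.970 = 7.130 mg/L.

DO ≈ 7.13 mg/L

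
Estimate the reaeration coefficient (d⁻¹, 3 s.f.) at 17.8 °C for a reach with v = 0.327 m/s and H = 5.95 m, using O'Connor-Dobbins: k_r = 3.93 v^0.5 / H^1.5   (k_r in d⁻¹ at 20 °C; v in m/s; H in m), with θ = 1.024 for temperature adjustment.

k_r(20) = 3.93 × 0.327^0.5 / 5.95^1.5 = 3.93 × 0.5718 / 14.51 = 0.1548 d⁻¹.
k_r(17.8) = 0.1548 × 1.024^(17.8−20) = 0.1548 × 0.9492 = 0.1470 d⁻¹.

k_r ≈ 0.147 d⁻¹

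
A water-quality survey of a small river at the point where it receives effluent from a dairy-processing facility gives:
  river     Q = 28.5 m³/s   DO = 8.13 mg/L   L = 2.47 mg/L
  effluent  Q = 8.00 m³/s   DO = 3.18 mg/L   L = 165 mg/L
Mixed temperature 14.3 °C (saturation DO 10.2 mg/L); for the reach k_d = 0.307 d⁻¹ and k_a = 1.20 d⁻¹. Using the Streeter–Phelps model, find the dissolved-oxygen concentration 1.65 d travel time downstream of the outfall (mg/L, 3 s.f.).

DO ≈ 3.68 mg/L

Mixed DO = (28.5×8.13 + 8.00×3.18)/(28.5+8.00) = 257.1/36.50 = 7.045 mg/L.
Mixed L₀ = (28.5×2.47 + 8.00×165)/(36.50) = 1390/36.50 = 38.09 mg/L.
Initial deficit D₀ = C_s − DO₀ = 10.2 − 7.045 = 3.155 mg/L.
D(1.65) = [0.307×38.09/(1.20−0.307)](e^(−0.307×1.65) − e^(−1.20×1.65)) + 3.155 e^(−1.20×1.65)
= 13.10 × (0.6026 − 0.1381) + 3.155 × 0.1381 = 6.519 mg/L.
DO = 10.2 − 6.519 = 3.681 mg/L.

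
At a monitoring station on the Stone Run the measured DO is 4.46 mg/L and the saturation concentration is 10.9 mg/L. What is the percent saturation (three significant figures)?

40.9 % saturation

% saturation = C/C_s × 100 = 4.46/10.9 × 100 = 40.9 %.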